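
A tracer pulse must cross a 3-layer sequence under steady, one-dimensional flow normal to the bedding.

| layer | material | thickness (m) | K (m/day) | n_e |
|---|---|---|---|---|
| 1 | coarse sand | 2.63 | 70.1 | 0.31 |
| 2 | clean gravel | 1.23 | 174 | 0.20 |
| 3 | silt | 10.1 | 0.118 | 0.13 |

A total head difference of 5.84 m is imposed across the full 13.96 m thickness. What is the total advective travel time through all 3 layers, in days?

With flow normal to the layers, continuity requires the same specific discharge q through every layer.
Σ(b_i/K_i) = 2.63/70.1 + 1.23/174 + 10.1/0.118 = 85.64 d.
q = Δh / Σ(b_i/K_i) = 5.84 / 85.64 = 0.06819 m/day.
In each layer the seepage velocity is v_i = q/n_i, so the layer transit time is t_i = b_i·n_i / q:
  layer 1 (coarse sand): t_1 = 2.63 × 0.31 / 0.06819 = 11.96 d
  layer 2 (clean gravel): t_2 = 1.23 × 0.20 / 0.06819 = 3.607 d
  layer 3 (silt): t_3 = 10.1 × 0.13 / 0.06819 = 19.25 d
Total t = Σ t_i = 34.82 days.

34.8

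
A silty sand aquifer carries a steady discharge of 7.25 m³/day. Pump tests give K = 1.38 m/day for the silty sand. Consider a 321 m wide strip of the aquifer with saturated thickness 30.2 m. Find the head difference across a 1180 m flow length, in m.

0.639

Cross-sectional area A = 321 × 30.2 = 9694 m².
From Q = K·A·i, i = Q / (K·A) = 7.25 / (1.380 × 9694) = 0.0005419.
Head loss Δh = i · L = 0.0005419 × 1180 = 0.6395 m.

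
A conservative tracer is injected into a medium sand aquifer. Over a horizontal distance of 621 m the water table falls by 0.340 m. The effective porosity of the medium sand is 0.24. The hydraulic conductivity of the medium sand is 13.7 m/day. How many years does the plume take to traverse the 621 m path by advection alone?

54.4

Hydraulic gradient i = Δh / L = 0.340 / 621 = 0.0005475.
Darcy flux q = K · i = 13.70 × 0.0005475 = 0.007501 m/day.
Seepage velocity v = q / n_e = 0.007501 / 0.24 = 0.03125 m/day.
Travel time t = L / v = 621 / 0.03125 = 19870 days = 54.40 years.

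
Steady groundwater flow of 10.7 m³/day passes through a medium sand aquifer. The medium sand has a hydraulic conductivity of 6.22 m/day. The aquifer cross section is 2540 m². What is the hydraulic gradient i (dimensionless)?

From Q = K·A·i, i = Q / (K·A) = 10.7 / (6.220 × 2540) = 0.0006773.

0.000677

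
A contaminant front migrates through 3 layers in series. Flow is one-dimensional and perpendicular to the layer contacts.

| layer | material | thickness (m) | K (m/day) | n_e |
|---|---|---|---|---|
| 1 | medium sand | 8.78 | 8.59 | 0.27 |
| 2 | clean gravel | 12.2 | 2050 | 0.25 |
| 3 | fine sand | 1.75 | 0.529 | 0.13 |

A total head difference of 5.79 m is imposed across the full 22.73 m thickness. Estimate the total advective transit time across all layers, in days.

With flow normal to the layers, continuity requires the same specific discharge q through every layer.
Σ(b_i/K_i) = 8.78/8.59 + 12.2/2050 + 1.75/0.529 = 4.336 d.
q = Δh / Σ(b_i/K_i) = 5.79 / 4.336 = 1.335 m/day.
In each layer the seepage velocity is v_i = q/n_i, so the layer transit time is t_i = b_i·n_i / q:
  layer 1 (medium sand): t_1 = 8.78 × 0.27 / 1.335 = 1.775 d
  layer 2 (clean gravel): t_2 = 12.2 × 0.25 / 1.335 = 2.284 d
  layer 3 (fine sand): t_3 = 1.75 × 0.13 / 1.335 = 0.1704 d
Total t = Σ t_i = 4.230 days.

4.23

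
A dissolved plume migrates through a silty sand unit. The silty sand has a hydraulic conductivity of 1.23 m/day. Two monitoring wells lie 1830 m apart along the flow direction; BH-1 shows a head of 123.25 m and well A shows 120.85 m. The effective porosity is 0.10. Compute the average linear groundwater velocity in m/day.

0.0161

Hydraulic gradient i = (123.25 − 120.85) / 1830 = 2.4 / 1830 = 0.001311.
Darcy flux q = K · i = 1.230 × 0.001311 = 0.001613 m/day.
Seepage velocity v = q / n_e = 0.001613 / 0.10 = 0.01613 m/day.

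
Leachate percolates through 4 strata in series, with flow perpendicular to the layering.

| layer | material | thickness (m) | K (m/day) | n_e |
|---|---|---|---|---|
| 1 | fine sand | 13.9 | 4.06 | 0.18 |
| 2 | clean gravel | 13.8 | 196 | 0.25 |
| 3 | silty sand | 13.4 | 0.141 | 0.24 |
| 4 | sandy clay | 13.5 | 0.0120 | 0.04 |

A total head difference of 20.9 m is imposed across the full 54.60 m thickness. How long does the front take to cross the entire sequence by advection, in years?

1.56

With flow normal to the layers, continuity requires the same specific discharge q through every layer.
Σ(b_i/K_i) = 13.9/4.06 + 13.8/196 + 13.4/0.141 + 13.5/0.0120 = 1224 d.
q = Δh / Σ(b_i/K_i) = 20.9 / 1224 = 0.01708 m/day.
In each layer the seepage velocity is v_i = q/n_i, so the layer transit time is t_i = b_i·n_i / q:
  layer 1 (fine sand): t_1 = 13.9 × 0.18 / 0.01708 = 146.5 d
  layer 2 (clean gravel): t_2 = 13.8 × 0.25 / 0.01708 = 202.0 d
  layer 3 (silty sand): t_3 = 13.4 × 0.24 / 0.01708 = 188.3 d
  layer 4 (sandy clay): t_4 = 13.5 × 0.04 / 0.01708 = 31.61 d
Total t = Σ t_i = 568.3 days = 1.556 years.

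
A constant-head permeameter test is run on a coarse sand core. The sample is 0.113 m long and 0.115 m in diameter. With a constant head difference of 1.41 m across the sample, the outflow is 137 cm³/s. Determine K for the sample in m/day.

Cross-sectional area A = π·(d/2)² = π × (0.115/2)² = 0.01039 m².
Convert discharge: 137 cm³/s = 0.0001370 m³/s.
Darcy's law rearranged: K = Q·L / (A·Δh) = 0.0001370 × 0.113 / (0.01039 × 1.41) = 0.001057 m/s = 91.33 m/day.

91.3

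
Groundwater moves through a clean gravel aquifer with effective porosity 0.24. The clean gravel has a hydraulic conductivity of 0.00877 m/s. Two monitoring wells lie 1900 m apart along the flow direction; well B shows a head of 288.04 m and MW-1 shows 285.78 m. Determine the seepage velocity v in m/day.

Convert K: 0.00877 m/s × 86400 = 757.7 m/day.
Hydraulic gradient i = (288.04 − 285.78) / 1900 = 2.26 / 1900 = 0.001189.
Darcy flux q = K · i = 757.7 × 0.001189 = 0.9013 m/day.
Seepage velocity v = q / n_e = 0.9013 / 0.24 = 3.755 m/day.

3.76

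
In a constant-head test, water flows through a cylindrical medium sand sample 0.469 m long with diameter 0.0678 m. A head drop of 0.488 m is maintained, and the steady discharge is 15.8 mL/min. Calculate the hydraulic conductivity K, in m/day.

6.06

Cross-sectional area A = π·(d/2)² = π × (0.0678/2)² = 0.003610 m².
Convert discharge: 15.8 mL/min = 2.633e-07 m³/s.
Darcy's law rearranged: K = Q·L / (A·Δh) = 2.633e-07 × 0.469 / (0.003610 × 0.488) = 7.010e-05 m/s = 6.057 m/day.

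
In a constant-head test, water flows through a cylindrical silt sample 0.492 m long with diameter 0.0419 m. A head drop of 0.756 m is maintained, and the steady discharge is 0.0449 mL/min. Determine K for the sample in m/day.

Cross-sectional area A = π·(d/2)² = π × (0.0419/2)² = 0.001379 m².
Convert discharge: 0.0449 mL/min = 7.483e-10 m³/s.
Darcy's law rearranged: K = Q·L / (A·Δh) = 7.483e-10 × 0.492 / (0.001379 × 0.756) = 3.532e-07 m/s = 0.03052 m/day.

0.0305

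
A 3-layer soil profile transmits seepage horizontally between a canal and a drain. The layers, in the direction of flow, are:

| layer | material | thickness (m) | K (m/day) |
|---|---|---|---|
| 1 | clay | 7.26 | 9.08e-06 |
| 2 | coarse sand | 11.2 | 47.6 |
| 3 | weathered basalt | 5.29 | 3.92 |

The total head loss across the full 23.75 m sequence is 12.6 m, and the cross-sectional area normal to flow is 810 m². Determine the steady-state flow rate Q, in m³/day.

Flow is perpendicular to layering, so the layers act in series and the equivalent K is the thickness-weighted harmonic mean.
Total thickness L = 7.26 + 11.2 + 5.29 = 23.75 m.
Σ(b_i/K_i) = 7.26/9.08e-06 + 11.2/47.6 + 5.29/3.92 = 7.996e+05 d.
K_eq = L / Σ(b_i/K_i) = 23.75 / 7.996e+05 = 2.970e-05 m/day.
Q = K_eq · A · (Δh/L) = 2.970e-05 × 810 × (12.6/23.75) = 0.01276 m³/day.

0.0128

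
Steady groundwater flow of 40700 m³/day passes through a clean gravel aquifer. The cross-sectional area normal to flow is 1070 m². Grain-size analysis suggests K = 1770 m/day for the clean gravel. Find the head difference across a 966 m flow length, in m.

From Q = K·A·i, i = Q / (K·A) = 40700 / (1770 × 1070) = 0.02149.
Head loss Δh = i · L = 0.02149 × 966 = 20.76 m.

20.8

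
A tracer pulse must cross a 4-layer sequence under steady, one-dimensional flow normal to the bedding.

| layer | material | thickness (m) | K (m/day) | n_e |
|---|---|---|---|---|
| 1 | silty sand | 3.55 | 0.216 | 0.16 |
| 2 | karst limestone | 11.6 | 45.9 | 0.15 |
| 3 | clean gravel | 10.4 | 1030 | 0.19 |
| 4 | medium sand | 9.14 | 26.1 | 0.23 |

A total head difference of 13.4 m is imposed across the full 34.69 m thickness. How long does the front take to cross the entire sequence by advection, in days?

8.12

With flow normal to the layers, continuity requires the same specific discharge q through every layer.
Σ(b_i/K_i) = 3.55/0.216 + 11.6/45.9 + 10.4/1030 + 9.14/26.1 = 17.05 d.
q = Δh / Σ(b_i/K_i) = 13.4 / 17.05 = 0.7860 m/day.
In each layer the seepage velocity is v_i = q/n_i, so the layer transit time is t_i = b_i·n_i / q:
  layer 1 (silty sand): t_1 = 3.55 × 0.16 / 0.7860 = 0.7226 d
  layer 2 (karst limestone): t_2 = 11.6 × 0.15 / 0.7860 = 2.214 d
  layer 3 (clean gravel): t_3 = 10.4 × 0.19 / 0.7860 = 2.514 d
  layer 4 (medium sand): t_4 = 9.14 × 0.23 / 0.7860 = 2.675 d
Total t = Σ t_i = 8.125 days.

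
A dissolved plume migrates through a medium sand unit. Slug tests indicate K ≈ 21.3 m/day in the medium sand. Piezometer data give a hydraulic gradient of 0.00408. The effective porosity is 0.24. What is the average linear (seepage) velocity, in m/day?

0.362

Hydraulic gradient i = 0.00408.
Darcy flux q = K · i = 21.30 × 0.004080 = 0.08690 m/day.
Seepage velocity v = q / n_e = 0.08690 / 0.24 = 0.3621 m/day.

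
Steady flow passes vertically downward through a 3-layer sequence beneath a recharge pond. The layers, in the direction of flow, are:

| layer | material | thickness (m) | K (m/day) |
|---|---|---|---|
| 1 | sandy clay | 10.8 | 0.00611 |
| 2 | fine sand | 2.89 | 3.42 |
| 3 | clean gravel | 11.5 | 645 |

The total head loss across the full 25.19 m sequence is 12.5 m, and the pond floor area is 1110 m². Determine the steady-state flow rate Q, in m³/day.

7.85

Flow is perpendicular to layering, so the layers act in series and the equivalent K is the thickness-weighted harmonic mean.
Total thickness L = 10.8 + 2.89 + 11.5 = 25.19 m.
Σ(b_i/K_i) = 10.8/0.00611 + 2.89/3.42 + 11.5/645 = 1768 d.
K_eq = L / Σ(b_i/K_i) = 25.19 / 1768 = 0.01424 m/day.
Q = K_eq · A · (Δh/L) = 0.01424 × 1110 × (12.5/25.19) = 7.846 m³/day.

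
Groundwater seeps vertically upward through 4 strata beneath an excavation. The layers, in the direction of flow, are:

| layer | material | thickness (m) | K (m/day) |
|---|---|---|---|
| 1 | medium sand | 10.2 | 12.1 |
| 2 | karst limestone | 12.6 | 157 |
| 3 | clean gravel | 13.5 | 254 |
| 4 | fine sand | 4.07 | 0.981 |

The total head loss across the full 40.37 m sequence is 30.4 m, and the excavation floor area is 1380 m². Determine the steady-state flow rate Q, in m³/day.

8190

Flow is perpendicular to layering, so the layers act in series and the equivalent K is the thickness-weighted harmonic mean.
Total thickness L = 10.2 + 12.6 + 13.5 + 4.07 = 40.37 m.
Σ(b_i/K_i) = 10.2/12.1 + 12.6/157 + 13.5/254 + 4.07/0.981 = 5.125 d.
K_eq = L / Σ(b_i/K_i) = 40.37 / 5.125 = 7.877 m/day.
Q = K_eq · A · (Δh/L) = 7.877 × 1380 × (30.4/40.37) = 8185 m³/day.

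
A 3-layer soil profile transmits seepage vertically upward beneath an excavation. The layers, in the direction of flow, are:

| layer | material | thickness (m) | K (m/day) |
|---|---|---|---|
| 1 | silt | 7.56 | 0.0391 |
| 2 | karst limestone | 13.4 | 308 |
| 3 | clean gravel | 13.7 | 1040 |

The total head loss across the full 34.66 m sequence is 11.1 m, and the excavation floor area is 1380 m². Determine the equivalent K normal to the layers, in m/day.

0.179

Flow is perpendicular to layering, so the layers act in series and the equivalent K is the thickness-weighted harmonic mean.
Total thickness L = 7.56 + 13.4 + 13.7 = 34.66 m.
Σ(b_i/K_i) = 7.56/0.0391 + 13.4/308 + 13.7/1040 = 193.4 d.
K_eq = L / Σ(b_i/K_i) = 34.66 / 193.4 = 0.1792 m/day.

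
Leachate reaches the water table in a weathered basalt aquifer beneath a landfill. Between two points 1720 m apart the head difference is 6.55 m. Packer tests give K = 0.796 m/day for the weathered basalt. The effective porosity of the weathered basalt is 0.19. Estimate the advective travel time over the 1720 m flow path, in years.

295

Hydraulic gradient i = Δh / L = 6.55 / 1720 = 0.003808.
Darcy flux q = K · i = 0.7960 × 0.003808 = 0.003031 m/day.
Seepage velocity v = q / n_e = 0.003031 / 0.19 = 0.01595 m/day.
Travel time t = L / v = 1720 / 0.01595 = 1.078e+05 days = 295.2 years.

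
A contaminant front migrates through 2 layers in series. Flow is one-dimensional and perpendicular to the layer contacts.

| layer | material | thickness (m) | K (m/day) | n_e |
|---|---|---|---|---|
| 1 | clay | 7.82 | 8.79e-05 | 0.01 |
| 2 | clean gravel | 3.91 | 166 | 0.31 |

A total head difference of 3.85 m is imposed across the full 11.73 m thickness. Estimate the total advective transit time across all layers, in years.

81.6

With flow normal to the layers, continuity requires the same specific discharge q through every layer.
Σ(b_i/K_i) = 7.82/8.79e-05 + 3.91/166 = 88965 d.
q = Δh / Σ(b_i/K_i) = 3.85 / 88965 = 4.328e-05 m/day.
In each layer the seepage velocity is v_i = q/n_i, so the layer transit time is t_i = b_i·n_i / q:
  layer 1 (clay): t_1 = 7.82 × 0.01 / 4.328e-05 = 1807 d
  layer 2 (clean gravel): t_2 = 3.91 × 0.31 / 4.328e-05 = 28009 d
Total t = Σ t_i = 29816 days = 81.63 years.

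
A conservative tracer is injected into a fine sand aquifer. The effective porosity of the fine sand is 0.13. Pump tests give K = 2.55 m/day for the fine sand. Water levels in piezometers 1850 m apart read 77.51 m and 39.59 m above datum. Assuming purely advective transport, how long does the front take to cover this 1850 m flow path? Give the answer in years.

Hydraulic gradient i = (77.51 − 39.59) / 1850 = 37.92 / 1850 = 0.02050.
Darcy flux q = K · i = 2.550 × 0.02050 = 0.05227 m/day.
Seepage velocity v = q / n_e = 0.05227 / 0.13 = 0.4021 m/day.
Travel time t = L / v = 1850 / 0.4021 = 4601 days = 12.60 years.

12.6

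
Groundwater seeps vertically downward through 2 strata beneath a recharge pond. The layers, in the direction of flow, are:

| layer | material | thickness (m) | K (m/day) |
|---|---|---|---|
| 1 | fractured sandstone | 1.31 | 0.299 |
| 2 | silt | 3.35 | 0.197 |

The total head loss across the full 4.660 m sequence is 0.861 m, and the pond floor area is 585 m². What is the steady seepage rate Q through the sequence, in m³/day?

Flow is perpendicular to layering, so the layers act in series and the equivalent K is the thickness-weighted harmonic mean.
Total thickness L = 1.31 + 3.35 = 4.660 m.
Σ(b_i/K_i) = 1.31/0.299 + 3.35/0.197 = 21.39 d.
K_eq = L / Σ(b_i/K_i) = 4.660 / 21.39 = 0.2179 m/day.
Q = K_eq · A · (Δh/L) = 0.2179 × 585 × (0.861/4.660) = 23.55 m³/day.

23.6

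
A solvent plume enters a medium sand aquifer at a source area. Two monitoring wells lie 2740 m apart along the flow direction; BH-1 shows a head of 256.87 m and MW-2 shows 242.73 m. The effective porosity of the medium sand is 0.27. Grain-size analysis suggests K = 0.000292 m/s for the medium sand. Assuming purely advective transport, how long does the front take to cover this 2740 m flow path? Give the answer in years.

15.6

Convert K: 0.000292 m/s × 86400 = 25.23 m/day.
Hydraulic gradient i = (256.87 − 242.73) / 2740 = 14.14 / 2740 = 0.005161.
Darcy flux q = K · i = 25.23 × 0.005161 = 0.1302 m/day.
Seepage velocity v = q / n_e = 0.1302 / 0.27 = 0.4822 m/day.
Travel time t = L / v = 2740 / 0.4822 = 5682 days = 15.56 years.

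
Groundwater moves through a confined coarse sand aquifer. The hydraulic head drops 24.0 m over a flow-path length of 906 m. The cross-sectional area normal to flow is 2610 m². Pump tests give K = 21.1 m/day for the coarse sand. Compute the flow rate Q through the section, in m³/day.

1460

Hydraulic gradient i = Δh / L = 24.0 / 906 = 0.02649.
Darcy's law: Q = K · A · i = 21.10 × 2610 × 0.02649 = 1459 m³/day.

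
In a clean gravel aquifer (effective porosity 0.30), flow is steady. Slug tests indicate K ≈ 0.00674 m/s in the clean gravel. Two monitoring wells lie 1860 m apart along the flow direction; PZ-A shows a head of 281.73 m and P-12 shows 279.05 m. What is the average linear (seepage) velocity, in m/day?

Convert K: 0.00674 m/s × 86400 = 582.3 m/day.
Hydraulic gradient i = (281.73 − 279.05) / 1860 = 2.68 / 1860 = 0.001441.
Darcy flux q = K · i = 582.3 × 0.001441 = 0.8391 m/day.
Seepage velocity v = q / n_e = 0.8391 / 0.30 = 2.797 m/day.

2.80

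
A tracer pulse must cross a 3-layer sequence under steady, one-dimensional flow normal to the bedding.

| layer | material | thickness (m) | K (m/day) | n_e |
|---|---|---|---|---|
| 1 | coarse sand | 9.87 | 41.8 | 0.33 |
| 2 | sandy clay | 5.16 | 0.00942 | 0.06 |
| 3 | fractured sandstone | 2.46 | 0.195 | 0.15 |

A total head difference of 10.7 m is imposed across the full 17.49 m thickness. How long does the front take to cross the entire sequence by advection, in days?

With flow normal to the layers, continuity requires the same specific discharge q through every layer.
Σ(b_i/K_i) = 9.87/41.8 + 5.16/0.00942 + 2.46/0.195 = 560.6 d.
q = Δh / Σ(b_i/K_i) = 10.7 / 560.6 = 0.01909 m/day.
In each layer the seepage velocity is v_i = q/n_i, so the layer transit time is t_i = b_i·n_i / q:
  layer 1 (coarse sand): t_1 = 9.87 × 0.33 / 0.01909 = 170.7 d
  layer 2 (sandy clay): t_2 = 5.16 × 0.06 / 0.01909 = 16.22 d
  layer 3 (fractured sandstone): t_3 = 2.46 × 0.15 / 0.01909 = 19.33 d
Total t = Σ t_i = 206.2 days.

206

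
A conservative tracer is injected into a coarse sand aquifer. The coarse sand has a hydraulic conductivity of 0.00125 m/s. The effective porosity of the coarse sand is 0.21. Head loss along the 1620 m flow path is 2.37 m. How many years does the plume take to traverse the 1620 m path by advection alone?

Convert K: 0.00125 m/s × 86400 = 108.0 m/day.
Hydraulic gradient i = Δh / L = 2.37 / 1620 = 0.001463.
Darcy flux q = K · i = 108.0 × 0.001463 = 0.1580 m/day.
Seepage velocity v = q / n_e = 0.1580 / 0.21 = 0.7524 m/day.
Travel time t = L / v = 1620 / 0.7524 = 2153 days = 5.895 years.

5.90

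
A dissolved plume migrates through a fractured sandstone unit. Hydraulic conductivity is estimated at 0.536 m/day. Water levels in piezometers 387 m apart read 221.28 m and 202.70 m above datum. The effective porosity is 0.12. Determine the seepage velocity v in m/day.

0.214

Hydraulic gradient i = (221.28 − 202.70) / 387 = 18.58 / 387 = 0.04801.
Darcy flux q = K · i = 0.5360 × 0.04801 = 0.02573 m/day.
Seepage velocity v = q / n_e = 0.02573 / 0.12 = 0.2144 m/day.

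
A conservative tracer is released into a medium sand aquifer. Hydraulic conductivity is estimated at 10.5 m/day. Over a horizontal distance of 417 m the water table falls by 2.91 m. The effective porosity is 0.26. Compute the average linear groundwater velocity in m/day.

0.282

Hydraulic gradient i = Δh / L = 2.91 / 417 = 0.006978.
Darcy flux q = K · i = 10.50 × 0.006978 = 0.07327 m/day.
Seepage velocity v = q / n_e = 0.07327 / 0.26 = 0.2818 m/day.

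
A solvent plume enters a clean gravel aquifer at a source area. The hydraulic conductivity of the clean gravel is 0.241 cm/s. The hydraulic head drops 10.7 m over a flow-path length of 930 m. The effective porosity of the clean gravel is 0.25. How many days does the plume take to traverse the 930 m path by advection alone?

Convert K: 0.241 cm/s × 864 = 208.2 m/day.
Hydraulic gradient i = Δh / L = 10.7 / 930 = 0.01151.
Darcy flux q = K · i = 208.2 × 0.01151 = 2.396 m/day.
Seepage velocity v = q / n_e = 2.396 / 0.25 = 9.583 m/day.
Travel time t = L / v = 930 / 9.583 = 97.05 days.

97.0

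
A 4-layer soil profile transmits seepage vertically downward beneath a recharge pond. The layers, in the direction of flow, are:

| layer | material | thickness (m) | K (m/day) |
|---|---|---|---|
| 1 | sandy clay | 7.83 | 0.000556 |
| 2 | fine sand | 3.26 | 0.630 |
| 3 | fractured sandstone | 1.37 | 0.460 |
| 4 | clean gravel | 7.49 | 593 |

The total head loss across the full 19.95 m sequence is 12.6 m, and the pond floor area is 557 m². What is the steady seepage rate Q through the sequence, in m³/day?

0.498

Flow is perpendicular to layering, so the layers act in series and the equivalent K is the thickness-weighted harmonic mean.
Total thickness L = 7.83 + 3.26 + 1.37 + 7.49 = 19.95 m.
Σ(b_i/K_i) = 7.83/0.000556 + 3.26/0.630 + 1.37/0.460 + 7.49/593 = 14091 d.
K_eq = L / Σ(b_i/K_i) = 19.95 / 14091 = 0.001416 m/day.
Q = K_eq · A · (Δh/L) = 0.001416 × 557 × (12.6/19.95) = 0.4981 m³/day.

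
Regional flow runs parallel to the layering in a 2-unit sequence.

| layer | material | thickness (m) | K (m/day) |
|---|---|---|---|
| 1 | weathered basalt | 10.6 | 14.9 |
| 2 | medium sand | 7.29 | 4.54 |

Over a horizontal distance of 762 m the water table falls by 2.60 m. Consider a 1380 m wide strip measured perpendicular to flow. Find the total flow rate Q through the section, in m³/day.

900

Flow is parallel to layering, so each bed carries its own Darcy discharge and the transmissivities add.
Σ(K_i·b_i) = 14.9×10.6 + 4.54×7.29 = 191.0 m²/day.
Hydraulic gradient i = Δh / L = 2.60 / 762 = 0.003412.
Q = Σ(K_i·b_i) · W · i = 191.0 × 1380 × 0.003412 = 899.5 m³/day.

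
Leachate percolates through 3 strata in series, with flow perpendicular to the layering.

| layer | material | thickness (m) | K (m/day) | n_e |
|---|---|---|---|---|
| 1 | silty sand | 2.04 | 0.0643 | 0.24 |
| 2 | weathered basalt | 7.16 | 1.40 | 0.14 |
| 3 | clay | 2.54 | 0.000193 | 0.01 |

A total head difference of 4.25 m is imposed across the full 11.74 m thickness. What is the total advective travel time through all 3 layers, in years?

12.9

With flow normal to the layers, continuity requires the same specific discharge q through every layer.
Σ(b_i/K_i) = 2.04/0.0643 + 7.16/1.40 + 2.54/0.000193 = 13197 d.
q = Δh / Σ(b_i/K_i) = 4.25 / 13197 = 0.0003220 m/day.
In each layer the seepage velocity is v_i = q/n_i, so the layer transit time is t_i = b_i·n_i / q:
  layer 1 (silty sand): t_1 = 2.04 × 0.24 / 0.0003220 = 1520 d
  layer 2 (weathered basalt): t_2 = 7.16 × 0.14 / 0.0003220 = 3113 d
  layer 3 (clay): t_3 = 2.54 × 0.01 / 0.0003220 = 78.87 d
Total t = Σ t_i = 4712 days = 12.90 years.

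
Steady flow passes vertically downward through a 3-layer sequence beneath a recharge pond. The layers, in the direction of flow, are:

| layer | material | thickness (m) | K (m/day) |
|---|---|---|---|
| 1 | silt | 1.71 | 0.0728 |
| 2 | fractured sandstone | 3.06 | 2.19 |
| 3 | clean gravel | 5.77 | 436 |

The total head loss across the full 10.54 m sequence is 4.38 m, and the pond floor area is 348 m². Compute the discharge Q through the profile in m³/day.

61.2

Flow is perpendicular to layering, so the layers act in series and the equivalent K is the thickness-weighted harmonic mean.
Total thickness L = 1.71 + 3.06 + 5.77 = 10.54 m.
Σ(b_i/K_i) = 1.71/0.0728 + 3.06/2.19 + 5.77/436 = 24.90 d.
K_eq = L / Σ(b_i/K_i) = 10.54 / 24.90 = 0.4233 m/day.
Q = K_eq · A · (Δh/L) = 0.4233 × 348 × (4.38/10.54) = 61.22 m³/day.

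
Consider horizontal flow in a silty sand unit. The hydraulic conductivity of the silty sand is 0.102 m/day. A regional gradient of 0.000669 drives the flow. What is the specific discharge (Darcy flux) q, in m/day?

6.82e-05

Hydraulic gradient i = 0.000669.
Specific discharge q = K · i = 0.1020 × 0.0006690 = 6.824e-05 m/day.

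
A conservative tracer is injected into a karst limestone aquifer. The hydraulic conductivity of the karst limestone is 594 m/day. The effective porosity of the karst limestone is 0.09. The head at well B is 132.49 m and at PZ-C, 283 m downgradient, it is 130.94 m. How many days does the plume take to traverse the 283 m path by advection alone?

7.83

Hydraulic gradient i = (132.49 − 130.94) / 283 = 1.55 / 283 = 0.005477.
Darcy flux q = K · i = 594.0 × 0.005477 = 3.253 m/day.
Seepage velocity v = q / n_e = 3.253 / 0.09 = 36.15 m/day.
Travel time t = L / v = 283 / 36.15 = 7.829 days.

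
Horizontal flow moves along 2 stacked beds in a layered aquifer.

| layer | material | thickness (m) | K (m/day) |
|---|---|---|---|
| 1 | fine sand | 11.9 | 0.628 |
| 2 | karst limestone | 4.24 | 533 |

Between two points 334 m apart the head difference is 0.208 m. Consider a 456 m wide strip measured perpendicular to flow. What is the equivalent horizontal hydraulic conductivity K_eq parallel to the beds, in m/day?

140

Flow is parallel to layering, so each bed carries its own Darcy discharge and the transmissivities add.
Σ(K_i·b_i) = 0.628×11.9 + 533×4.24 = 2267 m²/day.
Total thickness b = 16.14 m, so K_eq = Σ(K_i·b_i)/b = 140.5 m/day.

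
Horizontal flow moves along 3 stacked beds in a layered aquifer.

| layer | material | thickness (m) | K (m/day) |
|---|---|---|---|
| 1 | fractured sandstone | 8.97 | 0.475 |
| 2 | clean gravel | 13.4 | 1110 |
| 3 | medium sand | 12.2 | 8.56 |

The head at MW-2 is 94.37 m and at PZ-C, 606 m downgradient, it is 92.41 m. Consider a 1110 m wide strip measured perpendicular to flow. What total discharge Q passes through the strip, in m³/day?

Flow is parallel to layering, so each bed carries its own Darcy discharge and the transmissivities add.
Σ(K_i·b_i) = 0.475×8.97 + 1110×13.4 + 8.56×12.2 = 14983 m²/day.
Hydraulic gradient i = (94.37 − 92.41) / 606 = 1.96 / 606 = 0.003234.
Q = Σ(K_i·b_i) · W · i = 14983 × 1110 × 0.003234 = 53789 m³/day.

53800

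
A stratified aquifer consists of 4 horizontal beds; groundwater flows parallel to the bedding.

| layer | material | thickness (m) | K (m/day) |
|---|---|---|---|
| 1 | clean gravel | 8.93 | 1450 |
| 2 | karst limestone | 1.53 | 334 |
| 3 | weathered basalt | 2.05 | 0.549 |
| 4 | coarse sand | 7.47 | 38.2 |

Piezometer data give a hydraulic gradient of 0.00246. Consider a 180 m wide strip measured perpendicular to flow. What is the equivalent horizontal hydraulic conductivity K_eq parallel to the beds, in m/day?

688

Flow is parallel to layering, so each bed carries its own Darcy discharge and the transmissivities add.
Σ(K_i·b_i) = 1450×8.93 + 334×1.53 + 0.549×2.05 + 38.2×7.47 = 13746 m²/day.
Total thickness b = 19.98 m, so K_eq = Σ(K_i·b_i)/b = 688.0 m/day.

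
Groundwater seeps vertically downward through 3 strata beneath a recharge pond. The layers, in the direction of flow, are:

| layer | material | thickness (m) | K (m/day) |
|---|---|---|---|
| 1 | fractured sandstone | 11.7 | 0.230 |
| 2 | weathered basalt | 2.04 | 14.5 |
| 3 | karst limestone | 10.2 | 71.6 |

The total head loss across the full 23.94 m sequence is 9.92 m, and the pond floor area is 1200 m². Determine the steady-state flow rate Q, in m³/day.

Flow is perpendicular to layering, so the layers act in series and the equivalent K is the thickness-weighted harmonic mean.
Total thickness L = 11.7 + 2.04 + 10.2 = 23.94 m.
Σ(b_i/K_i) = 11.7/0.230 + 2.04/14.5 + 10.2/71.6 = 51.15 d.
K_eq = L / Σ(b_i/K_i) = 23.94 / 51.15 = 0.4680 m/day.
Q = K_eq · A · (Δh/L) = 0.4680 × 1200 × (9.92/23.94) = 232.7 m³/day.

233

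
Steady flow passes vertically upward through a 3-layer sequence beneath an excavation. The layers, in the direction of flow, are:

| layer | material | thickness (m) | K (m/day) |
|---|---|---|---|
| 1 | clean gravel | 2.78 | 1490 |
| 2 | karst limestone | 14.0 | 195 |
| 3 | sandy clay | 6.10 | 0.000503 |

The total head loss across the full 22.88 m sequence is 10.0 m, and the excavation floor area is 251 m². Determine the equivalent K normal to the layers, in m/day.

0.00189

Flow is perpendicular to layering, so the layers act in series and the equivalent K is the thickness-weighted harmonic mean.
Total thickness L = 2.78 + 14.0 + 6.10 = 22.88 m.
Σ(b_i/K_i) = 2.78/1490 + 14.0/195 + 6.10/0.000503 = 12127 d.
K_eq = L / Σ(b_i/K_i) = 22.88 / 12127 = 0.001887 m/day.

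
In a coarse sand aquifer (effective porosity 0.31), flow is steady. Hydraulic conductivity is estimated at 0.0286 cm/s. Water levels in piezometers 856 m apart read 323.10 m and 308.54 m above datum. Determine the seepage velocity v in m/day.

Convert K: 0.0286 cm/s × 864 = 24.71 m/day.
Hydraulic gradient i = (323.10 − 308.54) / 856 = 14.56 / 856 = 0.01701.
Darcy flux q = K · i = 24.71 × 0.01701 = 0.4203 m/day.
Seepage velocity v = q / n_e = 0.4203 / 0.31 = 1.356 m/day.

1.36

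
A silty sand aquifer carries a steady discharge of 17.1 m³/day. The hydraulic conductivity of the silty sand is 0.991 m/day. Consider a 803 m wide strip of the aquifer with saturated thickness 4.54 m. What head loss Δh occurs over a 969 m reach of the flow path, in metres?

4.59

Cross-sectional area A = 803 × 4.54 = 3646 m².
From Q = K·A·i, i = Q / (K·A) = 17.1 / (0.9910 × 3646) = 0.004733.
Head loss Δh = i · L = 0.004733 × 969 = 4.586 m.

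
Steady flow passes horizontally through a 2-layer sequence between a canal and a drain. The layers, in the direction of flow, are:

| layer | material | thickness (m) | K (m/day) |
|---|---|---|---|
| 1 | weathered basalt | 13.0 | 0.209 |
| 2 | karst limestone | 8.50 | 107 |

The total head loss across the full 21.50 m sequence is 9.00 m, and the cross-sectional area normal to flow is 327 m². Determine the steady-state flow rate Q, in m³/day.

Flow is perpendicular to layering, so the layers act in series and the equivalent K is the thickness-weighted harmonic mean.
Total thickness L = 13.0 + 8.50 = 21.50 m.
Σ(b_i/K_i) = 13.0/0.209 + 8.50/107 = 62.28 d.
K_eq = L / Σ(b_i/K_i) = 21.50 / 62.28 = 0.3452 m/day.
Q = K_eq · A · (Δh/L) = 0.3452 × 327 × (9.00/21.50) = 47.25 m³/day.

47.3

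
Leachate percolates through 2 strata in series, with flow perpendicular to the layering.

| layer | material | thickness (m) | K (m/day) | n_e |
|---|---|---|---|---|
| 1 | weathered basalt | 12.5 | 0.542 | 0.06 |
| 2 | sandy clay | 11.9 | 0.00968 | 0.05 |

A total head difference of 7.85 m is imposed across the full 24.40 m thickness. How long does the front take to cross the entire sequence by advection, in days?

With flow normal to the layers, continuity requires the same specific discharge q through every layer.
Σ(b_i/K_i) = 12.5/0.542 + 11.9/0.00968 = 1252 d.
q = Δh / Σ(b_i/K_i) = 7.85 / 1252 = 0.006268 m/day.
In each layer the seepage velocity is v_i = q/n_i, so the layer transit time is t_i = b_i·n_i / q:
  layer 1 (weathered basalt): t_1 = 12.5 × 0.06 / 0.006268 = 119.7 d
  layer 2 (sandy clay): t_2 = 11.9 × 0.05 / 0.006268 = 94.93 d
Total t = Σ t_i = 214.6 days.

215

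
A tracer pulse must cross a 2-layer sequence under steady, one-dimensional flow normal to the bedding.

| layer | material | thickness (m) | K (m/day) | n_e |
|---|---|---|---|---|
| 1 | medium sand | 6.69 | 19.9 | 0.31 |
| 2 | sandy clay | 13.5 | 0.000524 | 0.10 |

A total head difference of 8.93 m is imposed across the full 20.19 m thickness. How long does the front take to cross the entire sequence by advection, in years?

27.0

With flow normal to the layers, continuity requires the same specific discharge q through every layer.
Σ(b_i/K_i) = 6.69/19.9 + 13.5/0.000524 = 25764 d.
q = Δh / Σ(b_i/K_i) = 8.93 / 25764 = 0.0003466 m/day.
In each layer the seepage velocity is v_i = q/n_i, so the layer transit time is t_i = b_i·n_i / q:
  layer 1 (medium sand): t_1 = 6.69 × 0.31 / 0.0003466 = 5983 d
  layer 2 (sandy clay): t_2 = 13.5 × 0.10 / 0.0003466 = 3895 d
Total t = Σ t_i = 9878 days = 27.05 years.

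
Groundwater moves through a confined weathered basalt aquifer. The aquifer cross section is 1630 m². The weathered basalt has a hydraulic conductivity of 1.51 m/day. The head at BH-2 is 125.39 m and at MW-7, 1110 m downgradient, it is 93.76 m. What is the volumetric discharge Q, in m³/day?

70.1

Hydraulic gradient i = (125.39 − 93.76) / 1110 = 31.63 / 1110 = 0.02850.
Darcy's law: Q = K · A · i = 1.510 × 1630 × 0.02850 = 70.14 m³/day.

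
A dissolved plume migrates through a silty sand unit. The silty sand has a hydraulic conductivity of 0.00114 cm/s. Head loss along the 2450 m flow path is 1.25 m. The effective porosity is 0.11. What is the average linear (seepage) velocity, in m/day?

Convert K: 0.00114 cm/s × 864 = 0.9850 m/day.
Hydraulic gradient i = Δh / L = 1.25 / 2450 = 0.0005102.
Darcy flux q = K · i = 0.9850 × 0.0005102 = 0.0005025 m/day.
Seepage velocity v = q / n_e = 0.0005025 / 0.11 = 0.004568 m/day.

0.00457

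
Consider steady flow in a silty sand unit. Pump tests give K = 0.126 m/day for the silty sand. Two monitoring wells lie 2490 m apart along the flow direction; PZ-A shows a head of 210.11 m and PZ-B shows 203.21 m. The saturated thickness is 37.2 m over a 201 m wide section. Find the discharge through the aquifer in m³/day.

2.61

Cross-sectional area A = 201 × 37.2 = 7477 m².
Hydraulic gradient i = (210.11 − 203.21) / 2490 = 6.9 / 2490 = 0.002771.
Darcy's law: Q = K · A · i = 0.1260 × 7477 × 0.002771 = 2.611 m³/day.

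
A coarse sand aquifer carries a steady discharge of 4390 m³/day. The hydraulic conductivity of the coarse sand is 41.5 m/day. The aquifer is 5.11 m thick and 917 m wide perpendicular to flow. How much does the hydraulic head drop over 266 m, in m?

Cross-sectional area A = 917 × 5.11 = 4686 m².
From Q = K·A·i, i = Q / (K·A) = 4390 / (41.50 × 4686) = 0.02257.
Head loss Δh = i · L = 0.02257 × 266 = 6.005 m.

6.00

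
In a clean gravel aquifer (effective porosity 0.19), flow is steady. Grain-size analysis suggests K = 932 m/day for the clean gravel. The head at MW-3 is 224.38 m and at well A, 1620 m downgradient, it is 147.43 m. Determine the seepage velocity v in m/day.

233

Hydraulic gradient i = (224.38 − 147.43) / 1620 = 76.95 / 1620 = 0.04750.
Darcy flux q = K · i = 932.0 × 0.04750 = 44.27 m/day.
Seepage velocity v = q / n_e = 44.27 / 0.19 = 233.0 m/day.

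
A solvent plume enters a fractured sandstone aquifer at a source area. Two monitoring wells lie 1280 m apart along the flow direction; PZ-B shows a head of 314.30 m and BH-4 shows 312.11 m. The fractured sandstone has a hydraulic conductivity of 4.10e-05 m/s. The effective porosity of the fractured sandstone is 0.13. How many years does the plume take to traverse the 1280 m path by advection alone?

75.2

Convert K: 4.10e-05 m/s × 86400 = 3.542 m/day.
Hydraulic gradient i = (314.30 − 312.11) / 1280 = 2.19 / 1280 = 0.001711.
Darcy flux q = K · i = 3.542 × 0.001711 = 0.006061 m/day.
Seepage velocity v = q / n_e = 0.006061 / 0.13 = 0.04662 m/day.
Travel time t = L / v = 1280 / 0.04662 = 27455 days = 75.17 years.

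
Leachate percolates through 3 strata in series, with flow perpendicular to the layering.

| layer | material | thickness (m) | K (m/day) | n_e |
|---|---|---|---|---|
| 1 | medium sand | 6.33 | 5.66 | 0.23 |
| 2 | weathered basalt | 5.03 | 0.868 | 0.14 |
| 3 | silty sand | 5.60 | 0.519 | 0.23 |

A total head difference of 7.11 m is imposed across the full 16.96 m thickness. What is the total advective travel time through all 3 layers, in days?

8.59

With flow normal to the layers, continuity requires the same specific discharge q through every layer.
Σ(b_i/K_i) = 6.33/5.66 + 5.03/0.868 + 5.60/0.519 = 17.70 d.
q = Δh / Σ(b_i/K_i) = 7.11 / 17.70 = 0.4016 m/day.
In each layer the seepage velocity is v_i = q/n_i, so the layer transit time is t_i = b_i·n_i / q:
  layer 1 (medium sand): t_1 = 6.33 × 0.23 / 0.4016 = 3.625 d
  layer 2 (weathered basalt): t_2 = 5.03 × 0.14 / 0.4016 = 1.753 d
  layer 3 (silty sand): t_3 = 5.60 × 0.23 / 0.4016 = 3.207 d
Total t = Σ t_i = 8.585 days.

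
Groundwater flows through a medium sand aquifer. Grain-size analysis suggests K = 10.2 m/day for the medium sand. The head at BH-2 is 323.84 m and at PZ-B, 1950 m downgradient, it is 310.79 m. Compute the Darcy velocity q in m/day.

0.0683

Hydraulic gradient i = (323.84 − 310.79) / 1950 = 13.05 / 1950 = 0.006692.
Specific discharge q = K · i = 10.20 × 0.006692 = 0.06826 m/day.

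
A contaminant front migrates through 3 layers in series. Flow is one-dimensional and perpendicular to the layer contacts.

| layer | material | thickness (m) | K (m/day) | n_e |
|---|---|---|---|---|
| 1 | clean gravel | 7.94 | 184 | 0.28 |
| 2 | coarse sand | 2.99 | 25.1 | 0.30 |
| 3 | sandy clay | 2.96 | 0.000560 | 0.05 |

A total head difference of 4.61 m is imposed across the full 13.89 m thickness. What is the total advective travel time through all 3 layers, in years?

10.3

With flow normal to the layers, continuity requires the same specific discharge q through every layer.
Σ(b_i/K_i) = 7.94/184 + 2.99/25.1 + 2.96/0.000560 = 5286 d.
q = Δh / Σ(b_i/K_i) = 4.61 / 5286 = 0.0008721 m/day.
In each layer the seepage velocity is v_i = q/n_i, so the layer transit time is t_i = b_i·n_i / q:
  layer 1 (clean gravel): t_1 = 7.94 × 0.28 / 0.0008721 = 2549 d
  layer 2 (coarse sand): t_2 = 2.99 × 0.30 / 0.0008721 = 1029 d
  layer 3 (sandy clay): t_3 = 2.96 × 0.05 / 0.0008721 = 169.7 d
Total t = Σ t_i = 3747 days = 10.26 years.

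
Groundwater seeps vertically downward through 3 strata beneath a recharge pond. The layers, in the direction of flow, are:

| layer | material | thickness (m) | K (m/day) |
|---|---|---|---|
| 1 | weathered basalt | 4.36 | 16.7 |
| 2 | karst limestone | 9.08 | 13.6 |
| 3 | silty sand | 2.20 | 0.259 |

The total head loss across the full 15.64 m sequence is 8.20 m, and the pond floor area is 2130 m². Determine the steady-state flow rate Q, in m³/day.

Flow is perpendicular to layering, so the layers act in series and the equivalent K is the thickness-weighted harmonic mean.
Total thickness L = 4.36 + 9.08 + 2.20 = 15.64 m.
Σ(b_i/K_i) = 4.36/16.7 + 9.08/13.6 + 2.20/0.259 = 9.423 d.
K_eq = L / Σ(b_i/K_i) = 15.64 / 9.423 = 1.660 m/day.
Q = K_eq · A · (Δh/L) = 1.660 × 2130 × (8.20/15.64) = 1854 m³/day.

1850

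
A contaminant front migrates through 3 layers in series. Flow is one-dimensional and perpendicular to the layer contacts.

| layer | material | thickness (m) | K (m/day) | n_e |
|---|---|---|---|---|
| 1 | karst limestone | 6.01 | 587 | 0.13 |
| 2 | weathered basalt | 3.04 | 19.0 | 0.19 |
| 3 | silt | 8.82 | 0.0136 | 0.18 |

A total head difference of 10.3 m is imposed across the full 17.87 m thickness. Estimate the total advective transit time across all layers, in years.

With flow normal to the layers, continuity requires the same specific discharge q through every layer.
Σ(b_i/K_i) = 6.01/587 + 3.04/19.0 + 8.82/0.0136 = 648.7 d.
q = Δh / Σ(b_i/K_i) = 10.3 / 648.7 = 0.01588 m/day.
In each layer the seepage velocity is v_i = q/n_i, so the layer transit time is t_i = b_i·n_i / q:
  layer 1 (karst limestone): t_1 = 6.01 × 0.13 / 0.01588 = 49.21 d
  layer 2 (weathered basalt): t_2 = 3.04 × 0.19 / 0.01588 = 36.38 d
  layer 3 (silt): t_3 = 8.82 × 0.18 / 0.01588 = 99.99 d
Total t = Σ t_i = 185.6 days = 0.5081 years.

0.508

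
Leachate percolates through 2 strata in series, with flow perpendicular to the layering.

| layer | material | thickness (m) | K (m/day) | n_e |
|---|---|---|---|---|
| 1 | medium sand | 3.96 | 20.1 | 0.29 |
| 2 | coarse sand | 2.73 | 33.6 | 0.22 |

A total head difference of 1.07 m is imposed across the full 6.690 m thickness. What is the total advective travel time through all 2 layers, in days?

With flow normal to the layers, continuity requires the same specific discharge q through every layer.
Σ(b_i/K_i) = 3.96/20.1 + 2.73/33.6 = 0.2783 d.
q = Δh / Σ(b_i/K_i) = 1.07 / 0.2783 = 3.845 m/day.
In each layer the seepage velocity is v_i = q/n_i, so the layer transit time is t_i = b_i·n_i / q:
  layer 1 (medium sand): t_1 = 3.96 × 0.29 / 3.845 = 0.2987 d
  layer 2 (coarse sand): t_2 = 2.73 × 0.22 / 3.845 = 0.1562 d
Total t = Σ t_i = 0.4548 days.

0.455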